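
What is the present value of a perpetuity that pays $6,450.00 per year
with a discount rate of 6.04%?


Formula: PV = C / r
Substituting: PV = $6,450.00 / 0.0604
PV = $106,788.08

$106,788.08


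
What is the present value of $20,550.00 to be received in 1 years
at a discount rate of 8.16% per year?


Formula: PV = FV / (1 + r)^n
Substituting: PV = $20,550.00 / (1 + 0.0816)^1
Discount factor: (1.0816)^1 = 1.0816
PV = $20,550.00 / 1.0816 = $18,999.63

$18,999.63


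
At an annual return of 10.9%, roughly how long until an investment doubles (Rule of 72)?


Formula: Years ≈ 72 / r
Substituting: Years ≈ 72 / 10.9
Years ≈ 6.6

6.6 years


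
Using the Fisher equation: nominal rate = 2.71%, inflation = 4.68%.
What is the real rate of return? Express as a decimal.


Formula: (1 + r_real) = (1 + r_nom) / (1 + inflation)
Substituting: (1 + r_real) = 1.0271 / 1.0468
(1 + r_real) = 0.981181
r_real = 0.981181 - 1 = -0.018819

-0.018819


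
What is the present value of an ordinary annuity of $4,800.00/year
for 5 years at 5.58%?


Formula: PV = PMT * (1 - (1+r)^(-n)) / r
Discount factor: (1 + 0.0558)^(-5) = 0.76224
Bracket: 1 - 0.76224 = 0.23776
PV = $4,800.00 * 0.23776 / 0.0558 = $20,452.48

$20,452.48


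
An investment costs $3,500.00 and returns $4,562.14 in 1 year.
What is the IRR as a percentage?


Formula: IRR = C1/C0 - 1
Substituting: IRR = $4,562.14 / $3,500.00 - 1
Ratio: 1.303469 - 1 = 0.303469
IRR = 30.3469%

30.3469%


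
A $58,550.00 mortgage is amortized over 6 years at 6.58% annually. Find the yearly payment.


Formula: PMT = PV * r / (1 - (1+r)^(-n))
Denominator: 1 - (1 + 0.0658)^(-6) = 0.317747
Numerator: $58,550.00 * 0.0658 = 3852.59
PMT = 3852.59 / 0.317747 = $12,124.72

$12,124.72


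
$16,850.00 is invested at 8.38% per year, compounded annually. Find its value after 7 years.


Formula: FV = P * (1 + r)^n
Substituting: FV = $16,850.00 * (1 + 0.0838)^7
Growth factor: (1.0838)^7 = 1.756483
FV = $16,850.00 * 1.756483 = $29,596.74

$29,596.74


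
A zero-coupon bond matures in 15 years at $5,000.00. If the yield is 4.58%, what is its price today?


Formula: Price = FV / (1 + r)^n
Substituting: Price = $5,000.00 / (1 + 0.0458)^15
Discount factor: (1.0458)^15 = 1.957625
Price = $5,000.00 / 1.957625 = $2,554.11

$2,554.11


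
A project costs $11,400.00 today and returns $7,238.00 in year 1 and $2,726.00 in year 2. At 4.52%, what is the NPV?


Formula: NPV = C0 + C1/(1+r) + C2/(1+r)^2
Discount C1: $7,238.00 / (1 + 0.0452) = $6,924.99
Discount C2: $2,726.00 / (1 + 0.0452)^2 = $2,495.32
NPV = -$11,400.00 + $6,924.99 + $2,495.32 = -$1,979.68

-$1,979.68


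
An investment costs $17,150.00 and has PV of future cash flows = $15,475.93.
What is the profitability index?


Formula: PI = PV(cash flows) / initial investment
Substituting: PI = $15,475.93 / $17,150.00
PI = 0.9024

0.9024


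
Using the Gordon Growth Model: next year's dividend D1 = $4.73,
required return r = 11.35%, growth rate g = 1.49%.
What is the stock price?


Formula: P = D1 / (r - g)
Spread: r - g = 0.1135 - 0.0149 = 0.0986
Substituting: P = $4.73 / 0.0986
P = $47.97

$47.97


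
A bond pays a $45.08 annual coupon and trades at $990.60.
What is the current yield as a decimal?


Formula: Current yield = annual coupon / price
Substituting: CY = $45.08 / $990.60
CY = 0.045508

0.045508


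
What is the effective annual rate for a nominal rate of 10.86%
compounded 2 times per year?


Formula: EAR = (1 + r/m)^m - 1
Period rate: r/m = 0.1086 / 2 = 0.0543
Compounding: (1 + 0.0543)^2 = 1.111548
EAR = 1.111548 - 1 = 0.111548

0.111548


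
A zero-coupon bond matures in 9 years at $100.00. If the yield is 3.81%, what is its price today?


Formula: Price = FV / (1 + r)^n
Substituting: Price = $100.00 / (1 + 0.0381)^9
Discount factor: (1.0381)^9 = 1.40008
Price = $100.00 / 1.40008 = $71.42

$71.42


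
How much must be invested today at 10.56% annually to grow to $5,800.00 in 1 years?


Formula: PV = FV / (1 + r)^n
Substituting: PV = $5,800.00 / (1 + 0.1056)^1
Discount factor: (1.1056)^1 = 1.1056
PV = $5,800.00 / 1.1056 = $5,246.02

$5,246.02


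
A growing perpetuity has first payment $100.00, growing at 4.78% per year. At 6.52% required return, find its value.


Formula: PV = C / (r - g)
Spread: r - g = 0.0652 - 0.0478 = 0.0174
Substituting: PV = $100.00 / 0.0174
PV = $5,747.13

$5,747.13


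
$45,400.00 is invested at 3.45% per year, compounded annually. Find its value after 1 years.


Formula: FV = P * (1 + r)^n
Substituting: FV = $45,400.00 * (1 + 0.0345)^1
Growth factor: (1.0345)^1 = 1.0345
FV = $45,400.00 * 1.0345 = $46,966.30

$46,966.30


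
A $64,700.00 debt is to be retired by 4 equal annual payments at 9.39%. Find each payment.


Formula: PMT = PV * r / (1 - (1+r)^(-n))
Denominator: 1 - (1 + 0.0939)^(-4) = 0.301624
Numerator: $64,700.00 * 0.0939 = 6075.33
PMT = 6075.33 / 0.301624 = $20,142.09

$20,142.09


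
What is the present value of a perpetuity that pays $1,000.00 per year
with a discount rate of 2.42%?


Formula: PV = C / r
Substituting: PV = $1,000.00 / 0.0242
PV = $41,322.31

$41,322.31


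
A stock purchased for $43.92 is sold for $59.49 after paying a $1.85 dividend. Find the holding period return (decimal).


Formula: HPR = (P1 - P0 + D) / P0
Gain: $59.49 - $43.92 + $1.85 = $17.42
HPR = $17.42 / $43.92 = 0.3966

0.3966


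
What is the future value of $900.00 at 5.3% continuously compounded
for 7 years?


Formula: FV = P * e^(r*t)
Exponent: r*t = 0.053 * 7 = 0.371
e^(0.371) = 1.449183
FV = $900.00 * 1.449183 = $1,304.26

$1,304.26


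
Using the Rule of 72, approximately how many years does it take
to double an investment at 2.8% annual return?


Formula: Years ≈ 72 / r
Substituting: Years ≈ 72 / 2.8
Years ≈ 25.7

25.7 years


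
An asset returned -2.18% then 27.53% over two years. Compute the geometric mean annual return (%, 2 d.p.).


Formula: Geometric mean = ((1+r1)*(1+r2))^(1/2) - 1
Product: (1 + -0.0218) * (1 + 0.2753) = 0.9782 * 1.2753 = 1.247498
Square root: 1.247498^0.5 = 1.116915
Geometric mean = 1.116915 - 1 = 0.116915
As percentage: 11.69%

11.69%


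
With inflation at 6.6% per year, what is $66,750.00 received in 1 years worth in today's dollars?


Formula: Real value = nominal / (1 + inflation)^years
Price level: (1 + 0.066)^1 = 1.066
Real value = $66,750.00 / 1.066 = $62,617.26

$62,617.26


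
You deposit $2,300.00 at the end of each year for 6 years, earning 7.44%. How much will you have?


Formula: FV = PMT * ((1+r)^n - 1) / r
Growth factor: (1 + 0.0744)^6 = 1.53814
Numerator: 1.53814 - 1 = 0.53814
FV = $2,300.00 * 0.53814 / 0.0744 = $16,636.06

$16,636.06


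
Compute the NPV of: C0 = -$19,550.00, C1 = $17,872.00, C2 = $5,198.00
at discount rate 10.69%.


Formula: NPV = C0 + C1/(1+r) + C2/(1+r)^2
Discount C1: $17,872.00 / (1 + 0.1069) = $16,145.99
Discount C2: $5,198.00 / (1 + 0.1069)^2 = $4,242.48
NPV = -$19,550.00 + $16,145.99 + $4,242.48 = $838.47

$838.47


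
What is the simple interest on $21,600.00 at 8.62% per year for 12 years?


Formula: I = P * r * t
Substituting: I = $21,600.00 * 0.0862 * 12
Step: I = $21,600.00 * 1.0344
I = $22,343.04

$22,343.04


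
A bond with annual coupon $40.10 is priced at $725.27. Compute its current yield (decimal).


Formula: Current yield = annual coupon / price
Substituting: CY = $40.10 / $725.27
CY = 0.05529

0.05529


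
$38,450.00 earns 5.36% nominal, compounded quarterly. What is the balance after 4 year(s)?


Formula: FV = P * (1 + r/m)^(m*t)
Period rate: r/m = 0.0536 / 4 = 0.0134
Total periods: m*t = 4 * 4 = 16
Growth factor: (1 + 0.0134)^16 = 1.237355
FV = $38,450.00 * 1.237355 = $47,576.31

$47,576.31


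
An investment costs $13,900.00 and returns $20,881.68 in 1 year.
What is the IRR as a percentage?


Formula: IRR = C1/C0 - 1
Substituting: IRR = $20,881.68 / $13,900.00 - 1
Ratio: 1.502279 - 1 = 0.502279
IRR = 50.2279%

50.2279%


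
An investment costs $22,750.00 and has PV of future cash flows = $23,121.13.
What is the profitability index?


Formula: PI = PV(cash flows) / initial investment
Substituting: PI = $23,121.13 / $22,750.00
PI = 1.0163

1.0163


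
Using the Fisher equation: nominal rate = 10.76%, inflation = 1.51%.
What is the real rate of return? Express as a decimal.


Formula: (1 + r_real) = (1 + r_nom) / (1 + inflation)
Substituting: (1 + r_real) = 1.1076 / 1.0151
(1 + r_real) = 1.091124
r_real = 1.091124 - 1 = 0.091124

0.091124


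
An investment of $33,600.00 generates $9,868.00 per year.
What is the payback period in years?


Formula: Payback = investment / annual cash flow
Substituting: Payback = $33,600.00 / $9,868.00
Payback = 3.4049 years

3.4049 years


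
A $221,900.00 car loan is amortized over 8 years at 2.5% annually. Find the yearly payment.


Formula: PMT = PV * r / (1 - (1+r)^(-n))
Denominator: 1 - (1 + 0.025)^(-8) = 0.179253
Numerator: $221,900.00 * 0.025 = 5547.5
PMT = 5547.5 / 0.179253 = $30,947.80

$30,947.80


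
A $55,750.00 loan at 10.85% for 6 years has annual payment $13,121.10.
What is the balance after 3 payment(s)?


Formula: Balance = PV*(1+r)^k - PMT*((1+r)^k - 1)/r
Growth: (1 + 0.1085)^3 = 1.362094
Accumulated factor: ((1+r)^k - 1)/r = 3.337272
Balance = $55,750.00 * 1.362094 - $13,121.10 * 3.337272
Balance = $32,148.06

$32,148.06


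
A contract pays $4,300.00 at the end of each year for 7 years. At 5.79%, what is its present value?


Formula: PV = PMT * (1 - (1+r)^(-n)) / r
Discount factor: (1 + 0.0579)^(-7) = 0.674354
Bracket: 1 - 0.674354 = 0.325646
PV = $4,300.00 * 0.325646 / 0.0579 = $24,184.45

$24,184.45


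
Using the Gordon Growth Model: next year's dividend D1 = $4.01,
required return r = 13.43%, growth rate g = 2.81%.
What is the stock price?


Formula: P = D1 / (r - g)
Spread: r - g = 0.1343 - 0.0281 = 0.1062
Substituting: P = $4.01 / 0.1062
P = $37.76

$37.76


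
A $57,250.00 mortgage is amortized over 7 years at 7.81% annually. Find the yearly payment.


Formula: PMT = PV * r / (1 - (1+r)^(-n))
Denominator: 1 - (1 + 0.0781)^(-7) = 0.409273
Numerator: $57,250.00 * 0.0781 = 4471.225
PMT = 4471.225 / 0.409273 = $10,924.79

$10,924.79


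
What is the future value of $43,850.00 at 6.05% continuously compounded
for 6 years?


Formula: FV = P * e^(r*t)
Exponent: r*t = 0.0605 * 6 = 0.363
e^(0.363) = 1.437636
FV = $43,850.00 * 1.437636 = $63,040.33

$63,040.33


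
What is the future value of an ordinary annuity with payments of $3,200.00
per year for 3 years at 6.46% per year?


Formula: FV = PMT * ((1+r)^n - 1) / r
Growth factor: (1 + 0.0646)^3 = 1.206589
Numerator: 1.206589 - 1 = 0.206589
FV = $3,200.00 * 0.206589 / 0.0646 = $10,233.51

$10,233.51


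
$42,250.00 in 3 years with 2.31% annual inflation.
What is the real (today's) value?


Formula: Real value = nominal / (1 + inflation)^years
Price level: (1 + 0.0231)^3 = 1.070913
Real value = $42,250.00 / 1.070913 = $39,452.31

$39,452.31


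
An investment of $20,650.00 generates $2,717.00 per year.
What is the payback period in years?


Formula: Payback = investment / annual cash flow
Substituting: Payback = $20,650.00 / $2,717.00
Payback = 7.6003 years

7.6003 years


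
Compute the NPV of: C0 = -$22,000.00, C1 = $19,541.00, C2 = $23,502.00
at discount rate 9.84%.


Formula: NPV = C0 + C1/(1+r) + C2/(1+r)^2
Discount C1: $19,541.00 / (1 + 0.0984) = $17,790.42
Discount C2: $23,502.00 / (1 + 0.0984)^2 = $19,479.77
NPV = -$22,000.00 + $17,790.42 + $19,479.77 = $15,270.19

$15,270.19


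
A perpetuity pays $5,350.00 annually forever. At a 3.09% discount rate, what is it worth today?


Formula: PV = C / r
Substituting: PV = $5,350.00 / 0.0309
PV = $173,139.16

$173,139.16


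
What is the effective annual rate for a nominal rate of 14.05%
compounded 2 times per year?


Formula: EAR = (1 + r/m)^m - 1
Period rate: r/m = 0.1405 / 2 = 0.07025
Compounding: (1 + 0.07025)^2 = 1.145435
EAR = 1.145435 - 1 = 0.145435

0.145435


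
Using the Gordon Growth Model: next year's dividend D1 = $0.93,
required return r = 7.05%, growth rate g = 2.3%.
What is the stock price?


Formula: P = D1 / (r - g)
Spread: r - g = 0.0705 - 0.023 = 0.0475
Substituting: P = $0.93 / 0.0475
P = $19.58

$19.58


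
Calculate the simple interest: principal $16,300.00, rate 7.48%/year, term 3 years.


Formula: I = P * r * t
Substituting: I = $16,300.00 * 0.0748 * 3
Step: I = $16,300.00 * 0.2244
I = $3,657.72

$3,657.72


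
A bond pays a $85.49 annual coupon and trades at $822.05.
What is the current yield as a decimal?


Formula: Current yield = annual coupon / price
Substituting: CY = $85.49 / $822.05
CY = 0.103996

0.103996


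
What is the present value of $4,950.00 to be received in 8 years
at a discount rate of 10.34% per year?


Formula: PV = FV / (1 + r)^n
Substituting: PV = $4,950.00 / (1 + 0.1034)^8
Discount factor: (1.1034)^8 = 2.197171
PV = $4,950.00 / 2.197171 = $2,252.90

$2,252.90


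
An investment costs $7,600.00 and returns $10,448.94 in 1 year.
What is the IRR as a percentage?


Formula: IRR = C1/C0 - 1
Substituting: IRR = $10,448.94 / $7,600.00 - 1
Ratio: 1.374861 - 1 = 0.374861
IRR = 37.4861%

37.4861%


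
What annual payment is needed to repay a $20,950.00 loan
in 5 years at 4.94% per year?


Formula: PMT = PV * r / (1 - (1+r)^(-n))
Denominator: 1 - (1 + 0.0494)^(-5) = 0.214231
Numerator: $20,950.00 * 0.0494 = 1034.93
PMT = 1034.93 / 0.214231 = $4,830.90

$4,830.90


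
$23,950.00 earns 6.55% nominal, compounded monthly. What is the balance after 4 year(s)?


Formula: FV = P * (1 + r/m)^(m*t)
Period rate: r/m = 0.0655 / 12 = 0.005458
Total periods: m*t = 12 * 4 = 48
Growth factor: (1 + 0.005458)^48 = 1.298601
FV = $23,950.00 * 1.298601 = $31,101.49

$31,101.49


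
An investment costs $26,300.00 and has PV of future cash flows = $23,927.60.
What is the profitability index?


Formula: PI = PV(cash flows) / initial investment
Substituting: PI = $23,927.60 / $26,300.00
PI = 0.9098

0.9098


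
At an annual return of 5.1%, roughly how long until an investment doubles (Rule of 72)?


Formula: Years ≈ 72 / r
Substituting: Years ≈ 72 / 5.1
Years ≈ 14.1

14.1 years


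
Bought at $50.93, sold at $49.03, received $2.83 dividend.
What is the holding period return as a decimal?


Formula: HPR = (P1 - P0 + D) / P0
Gain: $49.03 - $50.93 + $2.83 = $0.93
HPR = $0.93 / $50.93 = 0.0183

0.0183


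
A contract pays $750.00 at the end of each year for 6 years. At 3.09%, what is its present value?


Formula: PV = PMT * (1 - (1+r)^(-n)) / r
Discount factor: (1 + 0.0309)^(-6) = 0.833107
Bracket: 1 - 0.833107 = 0.166893
PV = $750.00 * 0.166893 / 0.0309 = $4,050.80

$4,050.80


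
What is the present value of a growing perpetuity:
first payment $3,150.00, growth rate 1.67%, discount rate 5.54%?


Formula: PV = C / (r - g)
Spread: r - g = 0.0554 - 0.0167 = 0.0387
Substituting: PV = $3,150.00 / 0.0387
PV = $81,395.35

$81,395.35


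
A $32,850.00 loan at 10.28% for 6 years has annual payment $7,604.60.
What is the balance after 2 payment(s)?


Formula: Balance = PV*(1+r)^k - PMT*((1+r)^k - 1)/r
Growth: (1 + 0.1028)^2 = 1.216168
Accumulated factor: ((1+r)^k - 1)/r = 2.1028
Balance = $32,850.00 * 1.216168 - $7,604.60 * 2.1028
Balance = $23,960.16

$23,960.16


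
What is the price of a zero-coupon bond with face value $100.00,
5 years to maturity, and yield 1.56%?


Formula: Price = FV / (1 + r)^n
Substituting: Price = $100.00 / (1 + 0.0156)^5
Discount factor: (1.0156)^5 = 1.080472
Price = $100.00 / 1.080472 = $92.55

$92.55


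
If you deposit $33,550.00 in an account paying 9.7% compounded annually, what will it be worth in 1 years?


Formula: FV = P * (1 + r)^n
Substituting: FV = $33,550.00 * (1 + 0.097)^1
Growth factor: (1.097)^1 = 1.097
FV = $33,550.00 * 1.097 = $36,804.35

$36,804.35


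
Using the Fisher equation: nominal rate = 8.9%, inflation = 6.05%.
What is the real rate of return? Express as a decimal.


Formula: (1 + r_real) = (1 + r_nom) / (1 + inflation)
Substituting: (1 + r_real) = 1.089 / 1.0605
(1 + r_real) = 1.026874
r_real = 1.026874 - 1 = 0.026874

0.026874


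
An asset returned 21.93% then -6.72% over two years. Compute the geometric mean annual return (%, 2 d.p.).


Formula: Geometric mean = ((1+r1)*(1+r2))^(1/2) - 1
Product: (1 + 0.2193) * (1 + -0.0672) = 1.2193 * 0.9328 = 1.137363
Square root: 1.137363^0.5 = 1.066472
Geometric mean = 1.066472 - 1 = 0.066472
As percentage: 6.65%

6.65%


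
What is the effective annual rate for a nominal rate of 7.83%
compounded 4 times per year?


Formula: EAR = (1 + r/m)^m - 1
Period rate: r/m = 0.0783 / 4 = 0.019575
Compounding: (1 + 0.019575)^4 = 1.080629
EAR = 1.080629 - 1 = 0.080629

0.080629


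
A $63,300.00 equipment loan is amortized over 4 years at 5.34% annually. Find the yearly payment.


Formula: PMT = PV * r / (1 - (1+r)^(-n))
Denominator: 1 - (1 + 0.0534)^(-4) = 0.187868
Numerator: $63,300.00 * 0.0534 = 3380.22
PMT = 3380.22 / 0.187868 = $17,992.55

$17,992.55


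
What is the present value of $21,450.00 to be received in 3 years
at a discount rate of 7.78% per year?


Formula: PV = FV / (1 + r)^n
Substituting: PV = $21,450.00 / (1 + 0.0778)^3
Discount factor: (1.0778)^3 = 1.252029
PV = $21,450.00 / 1.252029 = $17,132.19

$17,132.19


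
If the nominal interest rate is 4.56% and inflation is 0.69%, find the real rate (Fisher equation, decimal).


Formula: (1 + r_real) = (1 + r_nom) / (1 + inflation)
Substituting: (1 + r_real) = 1.0456 / 1.0069
(1 + r_real) = 1.038435
r_real = 1.038435 - 1 = 0.038435

0.038435


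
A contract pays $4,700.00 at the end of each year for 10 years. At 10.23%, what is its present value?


Formula: PV = PMT * (1 - (1+r)^(-n)) / r
Discount factor: (1 + 0.1023)^(-10) = 0.377574
Bracket: 1 - 0.377574 = 0.622426
PV = $4,700.00 * 0.622426 / 0.1023 = $28,596.31

$28,596.31


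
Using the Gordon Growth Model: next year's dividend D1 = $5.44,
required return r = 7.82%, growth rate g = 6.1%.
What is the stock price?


Formula: P = D1 / (r - g)
Spread: r - g = 0.0782 - 0.061 = 0.0172
Substituting: P = $5.44 / 0.0172
P = $316.28

$316.28


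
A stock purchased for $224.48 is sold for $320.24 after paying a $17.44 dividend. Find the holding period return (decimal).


Formula: HPR = (P1 - P0 + D) / P0
Gain: $320.24 - $224.48 + $17.44 = $113.20
HPR = $113.20 / $224.48 = 0.5043

0.5043


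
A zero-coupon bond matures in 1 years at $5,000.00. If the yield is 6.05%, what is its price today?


Formula: Price = FV / (1 + r)^n
Substituting: Price = $5,000.00 / (1 + 0.0605)^1
Discount factor: (1.0605)^1 = 1.0605
Price = $5,000.00 / 1.0605 = $4,714.76

$4,714.76


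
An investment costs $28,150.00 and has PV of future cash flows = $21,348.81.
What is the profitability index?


Formula: PI = PV(cash flows) / initial investment
Substituting: PI = $21,348.81 / $28,150.00
PI = 0.7584

0.7584


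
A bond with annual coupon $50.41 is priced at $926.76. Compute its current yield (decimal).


Formula: Current yield = annual coupon / price
Substituting: CY = $50.41 / $926.76
CY = 0.054394

0.054394


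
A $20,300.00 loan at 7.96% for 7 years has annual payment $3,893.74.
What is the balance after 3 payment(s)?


Formula: Balance = PV*(1+r)^k - PMT*((1+r)^k - 1)/r
Growth: (1 + 0.0796)^3 = 1.258313
Accumulated factor: ((1+r)^k - 1)/r = 3.245136
Balance = $20,300.00 * 1.258313 - $3,893.74 * 3.245136
Balance = $12,908.03

$12,908.03


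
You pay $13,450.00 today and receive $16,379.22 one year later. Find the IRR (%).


Formula: IRR = C1/C0 - 1
Substituting: IRR = $16,379.22 / $13,450.00 - 1
Ratio: 1.217786 - 1 = 0.217786
IRR = 21.7786%

21.7786%


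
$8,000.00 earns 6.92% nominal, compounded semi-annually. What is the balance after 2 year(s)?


Formula: FV = P * (1 + r/m)^(m*t)
Period rate: r/m = 0.0692 / 2 = 0.0346
Total periods: m*t = 2 * 2 = 4
Growth factor: (1 + 0.0346)^4 = 1.14575
FV = $8,000.00 * 1.14575 = $9,166.00

$9,166.00


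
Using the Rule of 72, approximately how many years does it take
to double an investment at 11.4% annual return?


Formula: Years ≈ 72 / r
Substituting: Years ≈ 72 / 11.4
Years ≈ 6.3

6.3 years


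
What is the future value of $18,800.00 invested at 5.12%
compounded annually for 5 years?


Formula: FV = P * (1 + r)^n
Substituting: FV = $18,800.00 * (1 + 0.0512)^5
Growth factor: (1.0512)^5 = 1.283591
FV = $18,800.00 * 1.283591 = $24,131.52

$24,131.52


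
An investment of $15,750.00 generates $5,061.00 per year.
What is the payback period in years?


Formula: Payback = investment / annual cash flow
Substituting: Payback = $15,750.00 / $5,061.00
Payback = 3.112 years

3.112 years


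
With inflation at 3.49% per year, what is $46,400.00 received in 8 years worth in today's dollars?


Formula: Real value = nominal / (1 + inflation)^years
Price level: (1 + 0.0349)^8 = 1.315792
Real value = $46,400.00 / 1.315792 = $35,263.94

$35,263.94


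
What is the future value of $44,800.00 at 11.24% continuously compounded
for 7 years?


Formula: FV = P * e^(r*t)
Exponent: r*t = 0.1124 * 7 = 0.7868
e^(0.7868) = 2.196357
FV = $44,800.00 * 2.196357 = $98,396.79

$98,396.79


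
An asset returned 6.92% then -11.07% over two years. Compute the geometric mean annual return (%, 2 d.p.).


Formula: Geometric mean = ((1+r1)*(1+r2))^(1/2) - 1
Product: (1 + 0.0692) * (1 + -0.1107) = 1.0692 * 0.8893 = 0.95084
Square root: 0.95084^0.5 = 0.97511
Geometric mean = 0.97511 - 1 = -0.02489
As percentage: -2.49%

-2.49%


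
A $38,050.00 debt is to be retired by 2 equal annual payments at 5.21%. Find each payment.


Formula: PMT = PV * r / (1 - (1+r)^(-n))
Denominator: 1 - (1 + 0.0521)^(-2) = 0.096588
Numerator: $38,050.00 * 0.0521 = 1982.405
PMT = 1982.405 / 0.096588 = $20,524.39

$20,524.39


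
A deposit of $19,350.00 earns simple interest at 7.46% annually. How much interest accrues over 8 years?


Formula: I = P * r * t
Substituting: I = $19,350.00 * 0.0746 * 8
Step: I = $19,350.00 * 0.5968
I = $11,548.08

$11,548.08


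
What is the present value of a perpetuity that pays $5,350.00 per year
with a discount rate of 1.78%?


Formula: PV = C / r
Substituting: PV = $5,350.00 / 0.0178
PV = $300,561.80

$300,561.80


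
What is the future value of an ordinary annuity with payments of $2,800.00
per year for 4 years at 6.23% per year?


Formula: FV = PMT * ((1+r)^n - 1) / r
Growth factor: (1 + 0.0623)^4 = 1.27347
Numerator: 1.27347 - 1 = 0.27347
FV = $2,800.00 * 0.27347 / 0.0623 = $12,290.79

$12,290.79


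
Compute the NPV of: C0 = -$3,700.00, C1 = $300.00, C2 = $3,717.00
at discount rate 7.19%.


Formula: NPV = C0 + C1/(1+r) + C2/(1+r)^2
Discount C1: $300.00 / (1 + 0.0719) = $279.88
Discount C2: $3,717.00 / (1 + 0.0719)^2 = $3,235.07
NPV = -$3,700.00 + $279.88 + $3,235.07 = -$185.05

-$185.05


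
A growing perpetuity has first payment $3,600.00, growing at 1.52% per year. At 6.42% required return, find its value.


Formula: PV = C / (r - g)
Spread: r - g = 0.0642 - 0.0152 = 0.049
Substituting: PV = $3,600.00 / 0.049
PV = $73,469.39

$73,469.39


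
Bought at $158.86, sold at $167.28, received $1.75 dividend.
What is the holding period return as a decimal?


Formula: HPR = (P1 - P0 + D) / P0
Gain: $167.28 - $158.86 + $1.75 = $10.17
HPR = $10.17 / $158.86 = 0.064

0.064


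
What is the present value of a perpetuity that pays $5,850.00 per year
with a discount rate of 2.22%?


Formula: PV = C / r
Substituting: PV = $5,850.00 / 0.0222
PV = $263,513.51

$263,513.51


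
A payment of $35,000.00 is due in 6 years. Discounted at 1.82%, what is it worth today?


Formula: PV = FV / (1 + r)^n
Substituting: PV = $35,000.00 / (1 + 0.0182)^6
Discount factor: (1.0182)^6 = 1.114291
PV = $35,000.00 / 1.114291 = $31,410.11

$31,410.11


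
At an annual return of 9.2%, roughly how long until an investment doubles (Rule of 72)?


Formula: Years ≈ 72 / r
Substituting: Years ≈ 72 / 9.2
Years ≈ 7.8

7.8 years


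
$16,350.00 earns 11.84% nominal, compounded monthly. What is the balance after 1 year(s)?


Formula: FV = P * (1 + r/m)^(m*t)
Period rate: r/m = 0.1184 / 12 = 0.009867
Total periods: m*t = 12 * 1 = 12
Growth factor: (1 + 0.009867)^12 = 1.125041
FV = $16,350.00 * 1.125041 = $18,394.42

$18,394.42


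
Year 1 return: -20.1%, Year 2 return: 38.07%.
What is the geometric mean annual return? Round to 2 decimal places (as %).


Formula: Geometric mean = ((1+r1)*(1+r2))^(1/2) - 1
Product: (1 + -0.201) * (1 + 0.3807) = 0.799 * 1.3807 = 1.103179
Square root: 1.103179^0.5 = 1.050323
Geometric mean = 1.050323 - 1 = 0.050323
As percentage: 5.03%

5.03%


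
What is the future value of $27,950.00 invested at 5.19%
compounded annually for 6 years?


Formula: FV = P * (1 + r)^n
Substituting: FV = $27,950.00 * (1 + 0.0519)^6
Growth factor: (1.0519)^6 = 1.354711
FV = $27,950.00 * 1.354711 = $37,864.18

$37,864.18


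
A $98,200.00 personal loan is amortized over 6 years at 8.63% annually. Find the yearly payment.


Formula: PMT = PV * r / (1 - (1+r)^(-n))
Denominator: 1 - (1 + 0.0863)^(-6) = 0.391443
Numerator: $98,200.00 * 0.0863 = 8474.66
PMT = 8474.66 / 0.391443 = $21,649.80

$21,649.80


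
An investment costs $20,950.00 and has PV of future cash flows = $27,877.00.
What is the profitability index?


Formula: PI = PV(cash flows) / initial investment
Substituting: PI = $27,877.00 / $20,950.00
PI = 1.3306

1.3306


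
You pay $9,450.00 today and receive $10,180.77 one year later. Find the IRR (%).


Formula: IRR = C1/C0 - 1
Substituting: IRR = $10,180.77 / $9,450.00 - 1
Ratio: 1.07733 - 1 = 0.07733
IRR = 7.733%

7.733%


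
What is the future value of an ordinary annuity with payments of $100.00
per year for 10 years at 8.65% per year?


Formula: FV = PMT * ((1+r)^n - 1) / r
Growth factor: (1 + 0.0865)^10 = 2.292436
Numerator: 2.292436 - 1 = 1.292436
FV = $100.00 * 1.292436 / 0.0865 = $1,494.15

$1,494.15


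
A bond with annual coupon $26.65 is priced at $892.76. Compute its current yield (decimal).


Formula: Current yield = annual coupon / price
Substituting: CY = $26.65 / $892.76
CY = 0.029851

0.029851


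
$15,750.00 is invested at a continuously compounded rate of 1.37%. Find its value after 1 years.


Formula: FV = P * e^(r*t)
Exponent: r*t = 0.0137 * 1 = 0.0137
e^(0.0137) = 1.013794
FV = $15,750.00 * 1.013794 = $15,967.26

$15,967.26


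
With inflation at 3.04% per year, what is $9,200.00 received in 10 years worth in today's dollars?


Formula: Real value = nominal / (1 + inflation)^years
Price level: (1 + 0.0304)^10 = 1.349145
Real value = $9,200.00 / 1.349145 = $6,819.14

$6,819.14


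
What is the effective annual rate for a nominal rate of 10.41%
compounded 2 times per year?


Formula: EAR = (1 + r/m)^m - 1
Period rate: r/m = 0.1041 / 2 = 0.05205
Compounding: (1 + 0.05205)^2 = 1.106809
EAR = 1.106809 - 1 = 0.106809

0.106809


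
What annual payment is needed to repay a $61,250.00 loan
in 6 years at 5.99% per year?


Formula: PMT = PV * r / (1 - (1+r)^(-n))
Denominator: 1 - (1 + 0.0599)^(-6) = 0.29464
Numerator: $61,250.00 * 0.0599 = 3668.875
PMT = 3668.875 / 0.29464 = $12,452.05

$12,452.05


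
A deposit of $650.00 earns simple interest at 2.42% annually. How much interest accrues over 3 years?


Formula: I = P * r * t
Substituting: I = $650.00 * 0.0242 * 3
Step: I = $650.00 * 0.0726
I = $47.19

$47.19


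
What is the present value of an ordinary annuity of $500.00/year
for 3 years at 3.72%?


Formula: PV = PMT * (1 - (1+r)^(-n)) / r
Discount factor: (1 + 0.0372)^(-3) = 0.896216
Bracket: 1 - 0.896216 = 0.103784
PV = $500.00 * 0.103784 / 0.0372 = $1,394.95

$1,394.95


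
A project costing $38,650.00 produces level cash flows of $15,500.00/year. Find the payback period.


Formula: Payback = investment / annual cash flow
Substituting: Payback = $38,650.00 / $15,500.00
Payback = 2.4935 years

2.4935 years


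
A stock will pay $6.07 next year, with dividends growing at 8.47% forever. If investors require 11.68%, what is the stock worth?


Formula: P = D1 / (r - g)
Spread: r - g = 0.1168 - 0.0847 = 0.0321
Substituting: P = $6.07 / 0.0321
P = $189.10

$189.10


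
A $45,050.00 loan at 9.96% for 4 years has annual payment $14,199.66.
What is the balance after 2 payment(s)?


Formula: Balance = PV*(1+r)^k - PMT*((1+r)^k - 1)/r
Growth: (1 + 0.0996)^2 = 1.20912
Accumulated factor: ((1+r)^k - 1)/r = 2.0996
Balance = $45,050.00 * 1.20912 - $14,199.66 * 2.0996
Balance = $24,657.26

$24,657.26


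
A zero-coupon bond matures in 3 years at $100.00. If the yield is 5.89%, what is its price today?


Formula: Price = FV / (1 + r)^n
Substituting: Price = $100.00 / (1 + 0.0589)^3
Discount factor: (1.0589)^3 = 1.187312
Price = $100.00 / 1.187312 = $84.22

$84.22


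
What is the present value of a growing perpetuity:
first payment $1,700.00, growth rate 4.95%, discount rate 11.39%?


Formula: PV = C / (r - g)
Spread: r - g = 0.1139 - 0.0495 = 0.0644
Substituting: PV = $1,700.00 / 0.0644
PV = $26,397.52

$26,397.52


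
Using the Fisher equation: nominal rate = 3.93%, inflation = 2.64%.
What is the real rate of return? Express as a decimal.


Formula: (1 + r_real) = (1 + r_nom) / (1 + inflation)
Substituting: (1 + r_real) = 1.0393 / 1.0264
(1 + r_real) = 1.012568
r_real = 1.012568 - 1 = 0.012568

0.012568


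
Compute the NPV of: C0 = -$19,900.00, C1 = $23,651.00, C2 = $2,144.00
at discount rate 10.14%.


Formula: NPV = C0 + C1/(1+r) + C2/(1+r)^2
Discount C1: $23,651.00 / (1 + 0.1014) = $21,473.58
Discount C2: $2,144.00 / (1 + 0.1014)^2 = $1,767.40
NPV = -$19,900.00 + $21,473.58 + $1,767.40 = $3,340.98

$3,340.98


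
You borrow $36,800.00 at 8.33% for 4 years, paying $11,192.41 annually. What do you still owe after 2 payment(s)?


Formula: Balance = PV*(1+r)^k - PMT*((1+r)^k - 1)/r
Growth: (1 + 0.0833)^2 = 1.173539
Accumulated factor: ((1+r)^k - 1)/r = 2.0833
Balance = $36,800.00 * 1.173539 - $11,192.41 * 2.0833
Balance = $19,869.08

$19,869.08


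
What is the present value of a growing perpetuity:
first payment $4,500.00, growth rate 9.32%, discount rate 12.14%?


Formula: PV = C / (r - g)
Spread: r - g = 0.1214 - 0.0932 = 0.0282
Substituting: PV = $4,500.00 / 0.0282
PV = $159,574.47

$159,574.47


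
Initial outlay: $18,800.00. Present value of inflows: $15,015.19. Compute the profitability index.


Formula: PI = PV(cash flows) / initial investment
Substituting: PI = $15,015.19 / $18,800.00
PI = 0.7987

0.7987


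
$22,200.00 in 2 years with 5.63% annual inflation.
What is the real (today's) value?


Formula: Real value = nominal / (1 + inflation)^years
Price level: (1 + 0.0563)^2 = 1.11577
Real value = $22,200.00 / 1.11577 = $19,896.58

$19,896.58


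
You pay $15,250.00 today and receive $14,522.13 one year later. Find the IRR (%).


Formula: IRR = C1/C0 - 1
Substituting: IRR = $14,522.13 / $15,250.00 - 1
Ratio: 0.952271 - 1 = -0.047729
IRR = -4.7729%

-4.7729%


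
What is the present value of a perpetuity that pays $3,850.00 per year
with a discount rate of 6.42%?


Formula: PV = C / r
Substituting: PV = $3,850.00 / 0.0642
PV = $59,968.85

$59,968.85


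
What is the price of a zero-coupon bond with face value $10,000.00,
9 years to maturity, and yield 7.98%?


Formula: Price = FV / (1 + r)^n
Substituting: Price = $10,000.00 / (1 + 0.0798)^9
Discount factor: (1.0798)^9 = 1.995675
Price = $10,000.00 / 1.995675 = $5,010.83

$5,010.83


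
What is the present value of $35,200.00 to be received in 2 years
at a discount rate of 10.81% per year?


Formula: PV = FV / (1 + r)^n
Substituting: PV = $35,200.00 / (1 + 0.1081)^2
Discount factor: (1.1081)^2 = 1.227886
PV = $35,200.00 / 1.227886 = $28,667.17

$28,667.17


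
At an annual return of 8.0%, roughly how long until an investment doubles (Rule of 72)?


Formula: Years ≈ 72 / r
Substituting: Years ≈ 72 / 8.0
Years ≈ 9.0

9.0 years


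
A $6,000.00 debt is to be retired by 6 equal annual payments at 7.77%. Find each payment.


Formula: PMT = PV * r / (1 - (1+r)^(-n))
Denominator: 1 - (1 + 0.0777)^(-6) = 0.361718
Numerator: $6,000.00 * 0.0777 = 466.2
PMT = 466.2 / 0.361718 = $1,288.85

$1,288.85


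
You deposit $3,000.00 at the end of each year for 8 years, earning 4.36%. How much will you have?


Formula: FV = PMT * ((1+r)^n - 1) / r
Growth factor: (1 + 0.0436)^8 = 1.40693
Numerator: 1.40693 - 1 = 0.40693
FV = $3,000.00 * 0.40693 / 0.0436 = $27,999.79

$27,999.79


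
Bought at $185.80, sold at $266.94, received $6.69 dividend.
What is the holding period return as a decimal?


Formula: HPR = (P1 - P0 + D) / P0
Gain: $266.94 - $185.80 + $6.69 = $87.83
HPR = $87.83 / $185.80 = 0.4727

0.4727


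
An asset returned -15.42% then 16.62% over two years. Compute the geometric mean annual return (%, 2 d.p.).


Formula: Geometric mean = ((1+r1)*(1+r2))^(1/2) - 1
Product: (1 + -0.1542) * (1 + 0.1662) = 0.8458 * 1.1662 = 0.986372
Square root: 0.986372^0.5 = 0.993163
Geometric mean = 0.993163 - 1 = -0.006837
As percentage: -0.68%

-0.68%


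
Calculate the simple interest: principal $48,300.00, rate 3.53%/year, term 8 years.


Formula: I = P * r * t
Substituting: I = $48,300.00 * 0.0353 * 8
Step: I = $48,300.00 * 0.2824
I = $13,639.92

$13,639.92


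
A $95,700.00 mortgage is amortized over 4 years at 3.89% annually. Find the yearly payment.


Formula: PMT = PV * r / (1 - (1+r)^(-n))
Denominator: 1 - (1 + 0.0389)^(-4) = 0.14157
Numerator: $95,700.00 * 0.0389 = 3722.73
PMT = 3722.73 / 0.14157 = $26,296.08

$26,296.08


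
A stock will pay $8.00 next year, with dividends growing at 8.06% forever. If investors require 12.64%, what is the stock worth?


Formula: P = D1 / (r - g)
Spread: r - g = 0.1264 - 0.0806 = 0.0458
Substituting: P = $8.00 / 0.0458
P = $174.67

$174.67


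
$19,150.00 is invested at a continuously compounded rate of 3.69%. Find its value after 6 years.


Formula: FV = P * e^(r*t)
Exponent: r*t = 0.0369 * 6 = 0.2214
e^(0.2214) = 1.247822
FV = $19,150.00 * 1.247822 = $23,895.80

$23,895.80


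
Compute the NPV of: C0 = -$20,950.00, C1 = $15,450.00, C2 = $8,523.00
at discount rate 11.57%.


Formula: NPV = C0 + C1/(1+r) + C2/(1+r)^2
Discount C1: $15,450.00 / (1 + 0.1157) = $13,847.81
Discount C2: $8,523.00 / (1 + 0.1157)^2 = $6,846.96
NPV = -$20,950.00 + $13,847.81 + $6,846.96 = -$255.23

-$255.23


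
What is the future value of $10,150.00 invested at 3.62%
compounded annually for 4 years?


Formula: FV = P * (1 + r)^n
Substituting: FV = $10,150.00 * (1 + 0.0362)^4
Growth factor: (1.0362)^4 = 1.152854
FV = $10,150.00 * 1.152854 = $11,701.47

$11,701.47


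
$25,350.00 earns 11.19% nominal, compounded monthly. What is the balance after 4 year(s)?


Formula: FV = P * (1 + r/m)^(m*t)
Period rate: r/m = 0.1119 / 12 = 0.009325
Total periods: m*t = 12 * 4 = 48
Growth factor: (1 + 0.009325)^48 = 1.561311
FV = $25,350.00 * 1.561311 = $39,579.24

$39,579.24


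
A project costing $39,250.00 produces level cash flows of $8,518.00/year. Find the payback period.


Formula: Payback = investment / annual cash flow
Substituting: Payback = $39,250.00 / $8,518.00
Payback = 4.6079 years

4.6079 years


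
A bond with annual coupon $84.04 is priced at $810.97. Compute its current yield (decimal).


Formula: Current yield = annual coupon / price
Substituting: CY = $84.04 / $810.97
CY = 0.103629

0.103629


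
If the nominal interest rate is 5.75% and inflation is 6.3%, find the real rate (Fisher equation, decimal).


Formula: (1 + r_real) = (1 + r_nom) / (1 + inflation)
Substituting: (1 + r_real) = 1.0575 / 1.063
(1 + r_real) = 0.994826
r_real = 0.994826 - 1 = -0.005174

-0.005174


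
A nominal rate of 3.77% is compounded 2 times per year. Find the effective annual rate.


Formula: EAR = (1 + r/m)^m - 1
Period rate: r/m = 0.0377 / 2 = 0.01885
Compounding: (1 + 0.01885)^2 = 1.038055
EAR = 1.038055 - 1 = 0.038055

0.038055


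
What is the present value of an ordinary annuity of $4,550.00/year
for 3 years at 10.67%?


Formula: PV = PMT * (1 - (1+r)^(-n)) / r
Discount factor: (1 + 0.1067)^(-3) = 0.737752
Bracket: 1 - 0.737752 = 0.262248
PV = $4,550.00 * 0.262248 / 0.1067 = $11,183.03

$11,183.03


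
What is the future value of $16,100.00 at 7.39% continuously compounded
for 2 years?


Formula: FV = P * e^(r*t)
Exponent: r*t = 0.0739 * 2 = 0.1478
e^(0.1478) = 1.159281
FV = $16,100.00 * 1.159281 = $18,664.42

$18,664.42


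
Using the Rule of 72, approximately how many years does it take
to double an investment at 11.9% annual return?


Formula: Years ≈ 72 / r
Substituting: Years ≈ 72 / 11.9
Years ≈ 6.1

6.1 years


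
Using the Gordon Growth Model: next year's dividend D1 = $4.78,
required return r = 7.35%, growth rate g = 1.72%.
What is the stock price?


Formula: P = D1 / (r - g)
Spread: r - g = 0.0735 - 0.0172 = 0.0563
Substituting: P = $4.78 / 0.0563
P = $84.90

$84.90


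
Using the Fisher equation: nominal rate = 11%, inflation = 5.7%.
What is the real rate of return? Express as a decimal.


Formula: (1 + r_real) = (1 + r_nom) / (1 + inflation)
Substituting: (1 + r_real) = 1.11 / 1.057
(1 + r_real) = 1.050142
r_real = 1.050142 - 1 = 0.050142

0.050142


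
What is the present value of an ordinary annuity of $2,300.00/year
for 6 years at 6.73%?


Formula: PV = PMT * (1 - (1+r)^(-n)) / r
Discount factor: (1 + 0.0673)^(-6) = 0.67652
Bracket: 1 - 0.67652 = 0.32348
PV = $2,300.00 * 0.32348 / 0.0673 = $11,055.02

$11,055.02


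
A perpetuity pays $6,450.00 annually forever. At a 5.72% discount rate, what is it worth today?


Formula: PV = C / r
Substituting: PV = $6,450.00 / 0.0572
PV = $112,762.24

$112,762.24


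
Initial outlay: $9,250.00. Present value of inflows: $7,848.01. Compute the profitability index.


Formula: PI = PV(cash flows) / initial investment
Substituting: PI = $7,848.01 / $9,250.00
PI = 0.8484

0.8484


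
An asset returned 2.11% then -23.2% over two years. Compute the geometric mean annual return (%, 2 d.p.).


Formula: Geometric mean = ((1+r1)*(1+r2))^(1/2) - 1
Product: (1 + 0.0211) * (1 + -0.232) = 1.0211 * 0.768 = 0.784205
Square root: 0.784205^0.5 = 0.885553
Geometric mean = 0.885553 - 1 = -0.114447
As percentage: -11.44%

-11.44%


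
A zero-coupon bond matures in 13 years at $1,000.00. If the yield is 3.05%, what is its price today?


Formula: Price = FV / (1 + r)^n
Substituting: Price = $1,000.00 / (1 + 0.0305)^13
Discount factor: (1.0305)^13 = 1.477828
Price = $1,000.00 / 1.477828 = $676.67

$676.67


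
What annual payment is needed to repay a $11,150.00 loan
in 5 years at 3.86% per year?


Formula: PMT = PV * r / (1 - (1+r)^(-n))
Denominator: 1 - (1 + 0.0386)^(-5) = 0.172518
Numerator: $11,150.00 * 0.0386 = 430.39
PMT = 430.39 / 0.172518 = $2,494.75

$2,494.75


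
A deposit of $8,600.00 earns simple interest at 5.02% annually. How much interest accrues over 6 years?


Formula: I = P * r * t
Substituting: I = $8,600.00 * 0.0502 * 6
Step: I = $8,600.00 * 0.3012
I = $2,590.32

$2,590.32


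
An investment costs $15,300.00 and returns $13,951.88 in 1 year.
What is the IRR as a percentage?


Formula: IRR = C1/C0 - 1
Substituting: IRR = $13,951.88 / $15,300.00 - 1
Ratio: 0.911888 - 1 = -0.088112
IRR = -8.8112%

-8.8112%


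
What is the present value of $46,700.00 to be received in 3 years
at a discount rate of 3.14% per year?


Formula: PV = FV / (1 + r)^n
Substituting: PV = $46,700.00 / (1 + 0.0314)^3
Discount factor: (1.0314)^3 = 1.097189
PV = $46,700.00 / 1.097189 = $42,563.32

$42,563.32
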